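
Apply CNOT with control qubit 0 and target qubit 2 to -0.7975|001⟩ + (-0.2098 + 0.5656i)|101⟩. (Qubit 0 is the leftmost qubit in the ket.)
-0.7975|001⟩ + (-0.2098 + 0.5656i)|100⟩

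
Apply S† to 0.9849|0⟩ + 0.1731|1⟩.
0.9849|0⟩ - 0.1731i|1⟩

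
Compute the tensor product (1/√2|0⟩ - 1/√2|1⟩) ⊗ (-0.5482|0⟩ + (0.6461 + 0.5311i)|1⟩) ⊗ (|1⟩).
-0.3876|001⟩ + (0.4569 + 0.3755i)|011⟩ + 0.3876|101⟩ + (-0.4569 - 0.3755i)|111⟩

amp(|b₁b₂…⟩) = product of the factor amplitudes for bits b₁, b₂, …; only kets whose every factor amplitude is nonzero survive.
|001⟩: (1/√2)(-0.5482)(1) = -0.3876
|011⟩: (1/√2)(0.6461 + 0.5311i)(1) = (0.4569 + 0.3755i)
|101⟩: (-1/√2)(-0.5482)(1) = 0.3876
|111⟩: (-1/√2)(0.6461 + 0.5311i)(1) = (-0.4569 - 0.3755i)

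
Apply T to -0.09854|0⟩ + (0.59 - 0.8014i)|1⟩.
-0.09854|0⟩ + (0.9839 - 0.1495i)|1⟩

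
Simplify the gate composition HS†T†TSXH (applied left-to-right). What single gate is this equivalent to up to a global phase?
Z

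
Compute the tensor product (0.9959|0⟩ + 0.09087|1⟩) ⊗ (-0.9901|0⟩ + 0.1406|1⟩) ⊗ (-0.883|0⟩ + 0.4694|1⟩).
0.8707|000⟩ - 0.4628|001⟩ - 0.1236|010⟩ + 0.06573|011⟩ + 0.07944|100⟩ - 0.04223|101⟩ - 0.01128|110⟩ + 0.005997|111⟩

amp(|b₁b₂…⟩) = product of the factor amplitudes for bits b₁, b₂, …; only kets whose every factor amplitude is nonzero survive.
|000⟩: (0.9959)(-0.9901)(-0.883) = 0.8707
|001⟩: (0.9959)(-0.9901)(0.4694) = -0.4628
|010⟩: (0.9959)(0.1406)(-0.883) = -0.1236
|011⟩: (0.9959)(0.1406)(0.4694) = 0.06573
|100⟩: (0.09087)(-0.9901)(-0.883) = 0.07944
|101⟩: (0.09087)(-0.9901)(0.4694) = -0.04223
|110⟩: (0.09087)(0.1406)(-0.883) = -0.01128
|111⟩: (0.09087)(0.1406)(0.4694) = 0.005997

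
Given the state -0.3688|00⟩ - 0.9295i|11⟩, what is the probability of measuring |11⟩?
0.864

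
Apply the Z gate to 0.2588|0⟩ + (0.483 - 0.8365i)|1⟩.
0.2588|0⟩ + (-0.483 + 0.8365i)|1⟩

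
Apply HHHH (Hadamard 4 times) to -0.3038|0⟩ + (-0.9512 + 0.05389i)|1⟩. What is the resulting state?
-0.3038|0⟩ + (-0.9512 + 0.05389i)|1⟩

H² = I, so an even number of Hadamards cancels: H^4 = I and the state is unchanged.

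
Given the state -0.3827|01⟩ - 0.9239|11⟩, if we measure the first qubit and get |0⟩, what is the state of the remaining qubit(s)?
-|1⟩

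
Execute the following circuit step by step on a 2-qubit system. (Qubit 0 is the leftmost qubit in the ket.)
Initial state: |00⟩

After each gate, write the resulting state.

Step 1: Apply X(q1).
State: |01⟩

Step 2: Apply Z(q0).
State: |01⟩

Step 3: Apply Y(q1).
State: -i|00⟩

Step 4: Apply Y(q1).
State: |01⟩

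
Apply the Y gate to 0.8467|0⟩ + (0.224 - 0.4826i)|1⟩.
(-0.4826 - 0.224i)|0⟩ + 0.8467i|1⟩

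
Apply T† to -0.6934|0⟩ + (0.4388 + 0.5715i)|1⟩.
-0.6934|0⟩ + (0.7144 + 0.09383i)|1⟩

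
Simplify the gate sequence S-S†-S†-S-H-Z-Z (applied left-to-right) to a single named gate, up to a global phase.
H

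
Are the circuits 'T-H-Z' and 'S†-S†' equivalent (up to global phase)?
No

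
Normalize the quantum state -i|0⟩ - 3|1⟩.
-0.3162i|0⟩ - 0.9487|1⟩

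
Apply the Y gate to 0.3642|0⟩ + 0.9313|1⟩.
-0.9313i|0⟩ + 0.3642i|1⟩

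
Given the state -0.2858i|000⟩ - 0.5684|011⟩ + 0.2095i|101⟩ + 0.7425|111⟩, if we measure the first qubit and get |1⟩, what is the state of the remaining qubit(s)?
0.2716i|01⟩ + 0.9624|11⟩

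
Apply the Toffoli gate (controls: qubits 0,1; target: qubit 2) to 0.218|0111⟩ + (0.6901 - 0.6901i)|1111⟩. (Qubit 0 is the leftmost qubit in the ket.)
0.218|0111⟩ + (0.6901 - 0.6901i)|1101⟩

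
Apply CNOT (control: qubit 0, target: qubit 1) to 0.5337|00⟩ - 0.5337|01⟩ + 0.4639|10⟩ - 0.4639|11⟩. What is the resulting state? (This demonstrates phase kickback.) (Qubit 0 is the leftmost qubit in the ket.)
0.5337|00⟩ - 0.5337|01⟩ - 0.4639|10⟩ + 0.4639|11⟩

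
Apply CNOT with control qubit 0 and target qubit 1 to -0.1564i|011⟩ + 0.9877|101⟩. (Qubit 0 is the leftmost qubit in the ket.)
-0.1564i|011⟩ + 0.9877|111⟩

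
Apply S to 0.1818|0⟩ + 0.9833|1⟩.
0.1818|0⟩ + 0.9833i|1⟩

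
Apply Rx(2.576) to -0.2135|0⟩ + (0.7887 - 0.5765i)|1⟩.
(-0.6132 - 0.7574i)|0⟩ + (0.2201 + 0.04415i)|1⟩

Rx(2.576) = [[cos(θ/2), −i·sin(θ/2)], [−i·sin(θ/2), cos(θ/2)]]; θ = 2.576, cos(θ/2) ≈ 0.279042, sin(θ/2) ≈ 0.960279.
With a = amp(|0⟩) = -0.2135 and b = amp(|1⟩) = (0.7887 - 0.5765i):
new amp(|0⟩) = (0.279042)·a + (-0.960279i)·b = (-0.6132 - 0.7574i)
new amp(|1⟩) = (-0.960279i)·a + (0.279042)·b = (0.2201 + 0.04415i)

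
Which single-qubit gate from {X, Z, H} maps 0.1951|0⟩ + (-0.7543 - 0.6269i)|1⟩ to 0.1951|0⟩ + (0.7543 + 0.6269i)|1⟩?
Z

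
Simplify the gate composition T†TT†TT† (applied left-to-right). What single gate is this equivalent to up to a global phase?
T†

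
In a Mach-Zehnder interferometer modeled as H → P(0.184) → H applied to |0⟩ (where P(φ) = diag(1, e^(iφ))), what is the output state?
(0.9916 + 0.09148i)|0⟩ + (0.00844 - 0.09148i)|1⟩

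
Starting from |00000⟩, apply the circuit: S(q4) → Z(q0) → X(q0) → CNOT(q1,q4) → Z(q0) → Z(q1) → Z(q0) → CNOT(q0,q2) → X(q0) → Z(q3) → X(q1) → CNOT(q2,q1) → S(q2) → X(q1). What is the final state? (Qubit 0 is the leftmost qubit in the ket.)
i|01100⟩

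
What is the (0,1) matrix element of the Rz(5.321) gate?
0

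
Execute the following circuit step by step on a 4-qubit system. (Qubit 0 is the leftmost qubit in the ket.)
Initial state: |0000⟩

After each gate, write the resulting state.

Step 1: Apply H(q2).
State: 1/√2|0000⟩ + 1/√2|0010⟩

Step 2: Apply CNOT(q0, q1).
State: 1/√2|0000⟩ + 1/√2|0010⟩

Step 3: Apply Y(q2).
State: -(1/√2)i|0000⟩ + (1/√2)i|0010⟩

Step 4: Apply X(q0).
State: -(1/√2)i|1000⟩ + (1/√2)i|1010⟩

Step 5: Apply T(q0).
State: (1/2 - (1/2)i)|1000⟩ + (-1/2 + (1/2)i)|1010⟩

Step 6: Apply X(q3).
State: (1/2 - (1/2)i)|1001⟩ + (-1/2 + (1/2)i)|1011⟩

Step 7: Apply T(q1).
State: (1/2 - (1/2)i)|1001⟩ + (-1/2 + (1/2)i)|1011⟩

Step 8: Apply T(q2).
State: (1/2 - (1/2)i)|1001⟩ - 1/√2|1011⟩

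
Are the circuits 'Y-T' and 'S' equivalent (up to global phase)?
No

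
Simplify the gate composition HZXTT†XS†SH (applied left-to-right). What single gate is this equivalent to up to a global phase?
X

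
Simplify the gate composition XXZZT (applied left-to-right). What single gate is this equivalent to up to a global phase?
T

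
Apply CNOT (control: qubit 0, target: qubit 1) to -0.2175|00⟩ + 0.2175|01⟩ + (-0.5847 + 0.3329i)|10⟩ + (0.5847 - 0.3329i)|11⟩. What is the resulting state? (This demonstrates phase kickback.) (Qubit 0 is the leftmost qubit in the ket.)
-0.2175|00⟩ + 0.2175|01⟩ + (0.5847 - 0.3329i)|10⟩ + (-0.5847 + 0.3329i)|11⟩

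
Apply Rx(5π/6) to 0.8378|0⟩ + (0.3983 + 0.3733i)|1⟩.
(0.5774 - 0.3847i)|0⟩ + (0.1031 - 0.7126i)|1⟩

Rx(5π/6) = [[cos(θ/2), −i·sin(θ/2)], [−i·sin(θ/2), cos(θ/2)]]; θ = 5π/6, cos(θ/2) ≈ 0.258819, sin(θ/2) ≈ 0.965926.
With a = amp(|0⟩) = 0.8378 and b = amp(|1⟩) = (0.3983 + 0.3733i):
new amp(|0⟩) = (0.258819)·a + (-0.965926i)·b = (0.5774 - 0.3847i)
new amp(|1⟩) = (-0.965926i)·a + (0.258819)·b = (0.1031 - 0.7126i)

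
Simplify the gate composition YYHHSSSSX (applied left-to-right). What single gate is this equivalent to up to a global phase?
X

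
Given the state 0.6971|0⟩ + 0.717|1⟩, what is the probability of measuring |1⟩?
0.5141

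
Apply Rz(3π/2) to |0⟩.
(-1/√2 - (1/√2)i)|0⟩

Rz(3π/2) = [[e^(−iθ/2), 0], [0, e^(iθ/2)]] with e^(±iθ/2) = cos(θ/2) ± i·sin(θ/2); θ = 3π/2, cos(θ/2) ≈ -0.707107, sin(θ/2) ≈ 0.707107.
With a = amp(|0⟩) = 1 and b = amp(|1⟩) = 0:
new amp(|0⟩) = (-0.707107 - 0.707107i)·a = (-1/√2 - (1/√2)i)
new amp(|1⟩) = (-0.707107 + 0.707107i)·b = 0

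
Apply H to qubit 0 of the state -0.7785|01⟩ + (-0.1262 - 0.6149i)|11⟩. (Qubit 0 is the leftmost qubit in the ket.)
(-0.6397 - 0.4348i)|01⟩ + (-0.4612 + 0.4348i)|11⟩

H on qubit 0 mixes each pair of kets that differ only in qubit 0: amplitudes (a, b) of (|…0…⟩, |…1…⟩) become ((a + b)/√2, (a − b)/√2). Kets absent from the input have amplitude 0.
(|01⟩, |11⟩): (a, b) = (-0.7785, (-0.1262 - 0.6149i)) → ((-0.6397 - 0.4348i), (-0.4612 + 0.4348i))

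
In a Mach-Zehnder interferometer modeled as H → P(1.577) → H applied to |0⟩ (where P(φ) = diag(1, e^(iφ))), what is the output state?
(0.4969 + 0.5i)|0⟩ + (0.5031 - 0.5i)|1⟩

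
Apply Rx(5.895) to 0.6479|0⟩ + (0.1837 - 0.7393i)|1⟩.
(-0.7783 - 0.03543i)|0⟩ + (-0.1803 + 0.6005i)|1⟩

Rx(5.895) = [[cos(θ/2), −i·sin(θ/2)], [−i·sin(θ/2), cos(θ/2)]]; θ = 5.895, cos(θ/2) ≈ -0.981223, sin(θ/2) ≈ 0.192876.
With a = amp(|0⟩) = 0.6479 and b = amp(|1⟩) = (0.1837 - 0.7393i):
new amp(|0⟩) = (-0.981223)·a + (-0.192876i)·b = (-0.7783 - 0.03543i)
new amp(|1⟩) = (-0.192876i)·a + (-0.981223)·b = (-0.1803 + 0.6005i)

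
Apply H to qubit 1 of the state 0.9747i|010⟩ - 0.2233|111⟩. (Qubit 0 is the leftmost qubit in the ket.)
0.6892i|000⟩ - 0.6892i|010⟩ - 0.1579|101⟩ + 0.1579|111⟩

H on qubit 1 mixes each pair of kets that differ only in qubit 1: amplitudes (a, b) of (|…0…⟩, |…1…⟩) become ((a + b)/√2, (a − b)/√2). Kets absent from the input have amplitude 0.
(|000⟩, |010⟩): (a, b) = (0, 0.9747i) → (0.6892i, -0.6892i)
(|101⟩, |111⟩): (a, b) = (0, -0.2233) → (-0.1579, 0.1579)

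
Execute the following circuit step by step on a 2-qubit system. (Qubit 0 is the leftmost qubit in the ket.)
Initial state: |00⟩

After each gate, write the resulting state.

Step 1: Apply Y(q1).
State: i|01⟩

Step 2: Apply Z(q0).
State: i|01⟩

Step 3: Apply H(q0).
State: (1/√2)i|01⟩ + (1/√2)i|11⟩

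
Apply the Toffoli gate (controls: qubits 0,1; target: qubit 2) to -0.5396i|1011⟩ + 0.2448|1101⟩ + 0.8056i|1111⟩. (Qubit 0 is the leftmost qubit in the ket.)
-0.5396i|1011⟩ + 0.8056i|1101⟩ + 0.2448|1111⟩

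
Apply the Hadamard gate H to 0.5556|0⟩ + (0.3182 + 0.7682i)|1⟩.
(0.6179 + 0.5432i)|0⟩ + (0.1679 - 0.5432i)|1⟩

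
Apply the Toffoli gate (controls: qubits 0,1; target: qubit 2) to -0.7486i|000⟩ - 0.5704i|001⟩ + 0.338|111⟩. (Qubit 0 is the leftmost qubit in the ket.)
-0.7486i|000⟩ - 0.5704i|001⟩ + 0.338|110⟩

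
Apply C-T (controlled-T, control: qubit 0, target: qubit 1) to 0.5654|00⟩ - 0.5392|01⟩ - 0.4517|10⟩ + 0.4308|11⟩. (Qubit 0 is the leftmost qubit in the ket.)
0.5654|00⟩ - 0.5392|01⟩ - 0.4517|10⟩ + (0.3046 + 0.3046i)|11⟩

C-T leaves the control-|0⟩ kets |00⟩, |01⟩ unchanged and applies T to qubit 1 on the control-|1⟩ pair (|10⟩, |11⟩).
T = [[1, 0], [0, (1/√2 + (1/√2)i)]].
With a = amp(|10⟩) = -0.4517 and b = amp(|11⟩) = 0.4308:
new amp(|10⟩) = (1)·a = -0.4517
new amp(|11⟩) = (1/√2 + (1/√2)i)·b = (0.3046 + 0.3046i)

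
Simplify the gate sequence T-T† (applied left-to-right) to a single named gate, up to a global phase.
I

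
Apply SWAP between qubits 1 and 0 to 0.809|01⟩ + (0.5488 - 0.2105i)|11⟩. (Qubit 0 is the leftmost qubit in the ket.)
0.809|10⟩ + (0.5488 - 0.2105i)|11⟩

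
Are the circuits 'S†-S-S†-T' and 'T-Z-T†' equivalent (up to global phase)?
No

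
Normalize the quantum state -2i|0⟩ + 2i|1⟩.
-(1/√2)i|0⟩ + (1/√2)i|1⟩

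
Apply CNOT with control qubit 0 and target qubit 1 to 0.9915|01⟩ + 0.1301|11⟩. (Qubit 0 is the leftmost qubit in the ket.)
0.9915|01⟩ + 0.1301|10⟩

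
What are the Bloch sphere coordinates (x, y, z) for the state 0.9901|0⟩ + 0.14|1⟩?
(0.2772, 0, 0.9607)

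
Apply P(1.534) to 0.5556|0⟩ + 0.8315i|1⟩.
0.5556|0⟩ + (-0.8309 + 0.03059i)|1⟩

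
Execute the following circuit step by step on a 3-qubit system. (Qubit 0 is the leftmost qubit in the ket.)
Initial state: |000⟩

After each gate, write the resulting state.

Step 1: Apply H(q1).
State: 1/√2|000⟩ + 1/√2|010⟩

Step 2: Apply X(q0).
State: 1/√2|100⟩ + 1/√2|110⟩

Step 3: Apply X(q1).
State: 1/√2|100⟩ + 1/√2|110⟩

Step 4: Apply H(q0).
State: 1/2|000⟩ + 1/2|010⟩ - 1/2|100⟩ - 1/2|110⟩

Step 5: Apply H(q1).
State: 1/√2|000⟩ - 1/√2|100⟩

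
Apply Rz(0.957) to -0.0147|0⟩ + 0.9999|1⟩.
(-0.01305 + 0.006769i)|0⟩ + (0.8876 + 0.4604i)|1⟩

Rz(0.957) = [[e^(−iθ/2), 0], [0, e^(iθ/2)]] with e^(±iθ/2) = cos(θ/2) ± i·sin(θ/2); θ = 0.957, cos(θ/2) ≈ 0.887687, sin(θ/2) ≈ 0.460448.
With a = amp(|0⟩) = -0.0147 and b = amp(|1⟩) = 0.9999:
new amp(|0⟩) = (0.887687 - 0.460448i)·a = (-0.01305 + 0.006769i)
new amp(|1⟩) = (0.887687 + 0.460448i)·b = (0.8876 + 0.4604i)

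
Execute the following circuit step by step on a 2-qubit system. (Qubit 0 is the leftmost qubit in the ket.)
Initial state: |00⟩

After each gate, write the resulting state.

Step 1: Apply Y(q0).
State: i|10⟩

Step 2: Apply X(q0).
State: i|00⟩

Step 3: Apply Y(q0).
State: -|10⟩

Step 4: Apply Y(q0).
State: i|00⟩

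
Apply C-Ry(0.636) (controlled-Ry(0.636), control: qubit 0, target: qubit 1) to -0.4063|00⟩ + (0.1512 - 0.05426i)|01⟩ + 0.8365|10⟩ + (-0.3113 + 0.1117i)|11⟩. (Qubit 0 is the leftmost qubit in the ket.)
-0.4063|00⟩ + (0.1512 - 0.05426i)|01⟩ + (0.8919 - 0.03492i)|10⟩ + (-0.03415 + 0.1061i)|11⟩

C-Ry(0.636) leaves the control-|0⟩ kets |00⟩, |01⟩ unchanged and applies Ry(0.636) to qubit 1 on the control-|1⟩ pair (|10⟩, |11⟩).
Ry(0.636) = [[cos(θ/2), −sin(θ/2)], [sin(θ/2), cos(θ/2)]]; θ = 0.636, cos(θ/2) ≈ 0.949863, sin(θ/2) ≈ 0.312667.
With a = amp(|10⟩) = 0.8365 and b = amp(|11⟩) = (-0.3113 + 0.1117i):
new amp(|10⟩) = (0.949863)·a + (-0.312667)·b = (0.8919 - 0.03492i)
new amp(|11⟩) = (0.312667)·a + (0.949863)·b = (-0.03415 + 0.1061i)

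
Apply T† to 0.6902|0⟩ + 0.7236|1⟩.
0.6902|0⟩ + (0.5117 - 0.5117i)|1⟩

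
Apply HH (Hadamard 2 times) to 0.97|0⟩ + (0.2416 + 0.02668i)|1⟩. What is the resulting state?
0.97|0⟩ + (0.2416 + 0.02668i)|1⟩

H² = I, so an even number of Hadamards cancels: H^2 = I and the state is unchanged.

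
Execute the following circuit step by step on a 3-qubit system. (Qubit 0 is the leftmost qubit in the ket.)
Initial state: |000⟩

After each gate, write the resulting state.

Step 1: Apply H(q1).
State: 1/√2|000⟩ + 1/√2|010⟩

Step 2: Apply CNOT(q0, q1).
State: 1/√2|000⟩ + 1/√2|010⟩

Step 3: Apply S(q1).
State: 1/√2|000⟩ + (1/√2)i|010⟩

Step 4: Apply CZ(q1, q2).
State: 1/√2|000⟩ + (1/√2)i|010⟩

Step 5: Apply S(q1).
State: 1/√2|000⟩ - 1/√2|010⟩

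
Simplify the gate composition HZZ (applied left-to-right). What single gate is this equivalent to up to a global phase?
H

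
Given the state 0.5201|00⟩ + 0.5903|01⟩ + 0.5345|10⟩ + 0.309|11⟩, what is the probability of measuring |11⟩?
0.09548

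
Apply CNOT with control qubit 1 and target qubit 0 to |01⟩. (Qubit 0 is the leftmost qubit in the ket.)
|11⟩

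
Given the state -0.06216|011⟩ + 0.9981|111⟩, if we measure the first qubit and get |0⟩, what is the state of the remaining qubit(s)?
-|11⟩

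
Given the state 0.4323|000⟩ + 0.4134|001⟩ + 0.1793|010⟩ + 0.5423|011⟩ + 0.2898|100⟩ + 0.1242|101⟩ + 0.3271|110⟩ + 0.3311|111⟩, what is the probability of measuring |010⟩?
0.03215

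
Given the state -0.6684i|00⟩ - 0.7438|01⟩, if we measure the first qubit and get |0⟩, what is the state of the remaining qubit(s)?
-0.6684i|0⟩ - 0.7438|1⟩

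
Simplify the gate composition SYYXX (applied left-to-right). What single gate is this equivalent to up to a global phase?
S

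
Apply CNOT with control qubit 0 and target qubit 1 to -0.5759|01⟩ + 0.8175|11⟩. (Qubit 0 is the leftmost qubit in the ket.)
-0.5759|01⟩ + 0.8175|10⟩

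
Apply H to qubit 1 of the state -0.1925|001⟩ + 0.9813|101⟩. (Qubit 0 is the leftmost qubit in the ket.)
-0.1361|001⟩ - 0.1361|011⟩ + 0.6939|101⟩ + 0.6939|111⟩

H on qubit 1 mixes each pair of kets that differ only in qubit 1: amplitudes (a, b) of (|…0…⟩, |…1…⟩) become ((a + b)/√2, (a − b)/√2). Kets absent from the input have amplitude 0.
(|001⟩, |011⟩): (a, b) = (-0.1925, 0) → (-0.1361, -0.1361)
(|101⟩, |111⟩): (a, b) = (0.9813, 0) → (0.6939, 0.6939)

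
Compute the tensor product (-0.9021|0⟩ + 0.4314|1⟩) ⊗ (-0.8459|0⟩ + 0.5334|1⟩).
0.7631|00⟩ - 0.4812|01⟩ - 0.3649|10⟩ + 0.2301|11⟩

amp(|b₁b₂…⟩) = product of the factor amplitudes for bits b₁, b₂, …; only kets whose every factor amplitude is nonzero survive.
|00⟩: (-0.9021)(-0.8459) = 0.7631
|01⟩: (-0.9021)(0.5334) = -0.4812
|10⟩: (0.4314)(-0.8459) = -0.3649
|11⟩: (0.4314)(0.5334) = 0.2301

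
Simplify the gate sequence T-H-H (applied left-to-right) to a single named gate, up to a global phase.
T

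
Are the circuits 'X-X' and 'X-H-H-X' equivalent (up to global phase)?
Yes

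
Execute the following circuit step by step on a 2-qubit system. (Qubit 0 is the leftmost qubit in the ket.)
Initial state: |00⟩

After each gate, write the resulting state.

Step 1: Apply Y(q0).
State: i|10⟩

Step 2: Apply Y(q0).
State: |00⟩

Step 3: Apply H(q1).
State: 1/√2|00⟩ + 1/√2|01⟩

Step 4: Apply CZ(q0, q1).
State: 1/√2|00⟩ + 1/√2|01⟩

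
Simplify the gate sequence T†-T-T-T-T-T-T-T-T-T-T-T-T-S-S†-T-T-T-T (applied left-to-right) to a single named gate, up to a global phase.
T†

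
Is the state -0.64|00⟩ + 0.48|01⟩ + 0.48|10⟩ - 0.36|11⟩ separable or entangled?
Separable

Writing the state as a|00⟩ + b|01⟩ + c|10⟩ + d|11⟩, it is a product state iff ad − bc = 0.
Here (a, b, c, d) = (-0.64, 0.48, 0.48, -0.36): ad − bc = (-0.64)(-0.36) − (0.48)(0.48) = 0, so the state is separable.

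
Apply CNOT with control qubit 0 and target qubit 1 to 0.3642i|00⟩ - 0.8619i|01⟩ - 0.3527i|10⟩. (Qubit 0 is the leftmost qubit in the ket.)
0.3642i|00⟩ - 0.8619i|01⟩ - 0.3527i|11⟩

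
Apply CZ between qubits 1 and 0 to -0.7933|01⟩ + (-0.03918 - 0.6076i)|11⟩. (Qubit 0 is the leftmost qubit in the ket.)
-0.7933|01⟩ + (0.03918 + 0.6076i)|11⟩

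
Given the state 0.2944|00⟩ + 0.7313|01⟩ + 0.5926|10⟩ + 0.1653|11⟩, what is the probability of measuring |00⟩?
0.08667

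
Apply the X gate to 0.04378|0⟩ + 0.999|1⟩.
0.999|0⟩ + 0.04378|1⟩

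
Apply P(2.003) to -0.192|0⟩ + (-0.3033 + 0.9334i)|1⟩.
-0.192|0⟩ + (-0.7205 - 0.6664i)|1⟩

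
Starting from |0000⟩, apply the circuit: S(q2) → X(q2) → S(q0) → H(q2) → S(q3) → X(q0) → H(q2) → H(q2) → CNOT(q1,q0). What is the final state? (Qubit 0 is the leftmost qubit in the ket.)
1/√2|1000⟩ - 1/√2|1010⟩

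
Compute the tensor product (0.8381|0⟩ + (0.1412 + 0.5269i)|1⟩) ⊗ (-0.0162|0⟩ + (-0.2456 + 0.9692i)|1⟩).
-0.01358|00⟩ + (-0.2058 + 0.8123i)|01⟩ + (-0.002287 - 0.008536i)|10⟩ + (-0.5454 + 0.007444i)|11⟩

amp(|b₁b₂…⟩) = product of the factor amplitudes for bits b₁, b₂, …; only kets whose every factor amplitude is nonzero survive.
|00⟩: (0.8381)(-0.0162) = -0.01358
|01⟩: (0.8381)(-0.2456 + 0.9692i) = (-0.2058 + 0.8123i)
|10⟩: (0.1412 + 0.5269i)(-0.0162) = (-0.002287 - 0.008536i)
|11⟩: (0.1412 + 0.5269i)(-0.2456 + 0.9692i) = (-0.5454 + 0.007444i)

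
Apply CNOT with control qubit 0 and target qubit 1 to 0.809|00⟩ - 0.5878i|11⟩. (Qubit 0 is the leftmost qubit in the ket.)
0.809|00⟩ - 0.5878i|10⟩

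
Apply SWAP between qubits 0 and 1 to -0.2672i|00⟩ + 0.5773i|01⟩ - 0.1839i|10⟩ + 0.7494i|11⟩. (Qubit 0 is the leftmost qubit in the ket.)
-0.2672i|00⟩ - 0.1839i|01⟩ + 0.5773i|10⟩ + 0.7494i|11⟩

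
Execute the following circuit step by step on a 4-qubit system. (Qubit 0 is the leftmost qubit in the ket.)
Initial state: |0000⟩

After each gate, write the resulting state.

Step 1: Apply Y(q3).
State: i|0001⟩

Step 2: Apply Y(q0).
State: -|1001⟩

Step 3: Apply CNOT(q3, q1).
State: -|1101⟩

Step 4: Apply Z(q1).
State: |1101⟩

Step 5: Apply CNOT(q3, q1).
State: |1001⟩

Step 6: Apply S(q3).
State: i|1001⟩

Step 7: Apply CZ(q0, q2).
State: i|1001⟩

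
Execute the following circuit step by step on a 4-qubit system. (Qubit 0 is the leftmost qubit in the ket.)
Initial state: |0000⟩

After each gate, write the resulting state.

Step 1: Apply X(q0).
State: |1000⟩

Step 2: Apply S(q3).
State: |1000⟩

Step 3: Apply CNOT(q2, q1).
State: |1000⟩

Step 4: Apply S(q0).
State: i|1000⟩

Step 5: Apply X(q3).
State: i|1001⟩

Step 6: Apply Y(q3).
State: |1000⟩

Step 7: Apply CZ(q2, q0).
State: |1000⟩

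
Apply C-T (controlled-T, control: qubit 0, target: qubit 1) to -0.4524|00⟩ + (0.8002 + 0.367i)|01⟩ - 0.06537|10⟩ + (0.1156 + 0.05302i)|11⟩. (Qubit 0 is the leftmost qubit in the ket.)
-0.4524|00⟩ + (0.8002 + 0.367i)|01⟩ - 0.06537|10⟩ + (0.04425 + 0.1192i)|11⟩

C-T leaves the control-|0⟩ kets |00⟩, |01⟩ unchanged and applies T to qubit 1 on the control-|1⟩ pair (|10⟩, |11⟩).
T = [[1, 0], [0, (1/√2 + (1/√2)i)]].
With a = amp(|10⟩) = -0.06537 and b = amp(|11⟩) = (0.1156 + 0.05302i):
new amp(|10⟩) = (1)·a = -0.06537
new amp(|11⟩) = (1/√2 + (1/√2)i)·b = (0.04425 + 0.1192i)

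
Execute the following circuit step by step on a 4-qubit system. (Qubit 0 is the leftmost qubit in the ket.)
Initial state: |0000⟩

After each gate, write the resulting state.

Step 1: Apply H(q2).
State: 1/√2|0000⟩ + 1/√2|0010⟩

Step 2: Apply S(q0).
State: 1/√2|0000⟩ + 1/√2|0010⟩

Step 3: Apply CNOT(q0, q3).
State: 1/√2|0000⟩ + 1/√2|0010⟩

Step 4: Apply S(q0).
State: 1/√2|0000⟩ + 1/√2|0010⟩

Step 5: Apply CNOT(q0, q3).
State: 1/√2|0000⟩ + 1/√2|0010⟩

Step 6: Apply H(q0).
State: 1/2|0000⟩ + 1/2|0010⟩ + 1/2|1000⟩ + 1/2|1010⟩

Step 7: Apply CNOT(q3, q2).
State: 1/2|0000⟩ + 1/2|0010⟩ + 1/2|1000⟩ + 1/2|1010⟩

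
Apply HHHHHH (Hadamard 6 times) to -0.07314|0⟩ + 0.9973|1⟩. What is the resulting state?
-0.07314|0⟩ + 0.9973|1⟩

H² = I, so an even number of Hadamards cancels: H^6 = I and the state is unchanged.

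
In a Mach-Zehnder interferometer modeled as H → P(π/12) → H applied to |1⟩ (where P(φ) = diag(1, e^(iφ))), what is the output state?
(0.01704 - 0.1294i)|0⟩ + (0.983 + 0.1294i)|1⟩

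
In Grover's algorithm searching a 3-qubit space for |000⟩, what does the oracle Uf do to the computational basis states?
Uf|x⟩ = -|x⟩ if x = 000, else |x⟩ (phase flip on target)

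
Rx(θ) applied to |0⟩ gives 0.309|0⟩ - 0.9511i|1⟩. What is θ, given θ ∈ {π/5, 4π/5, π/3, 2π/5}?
4π/5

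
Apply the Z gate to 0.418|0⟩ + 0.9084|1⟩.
0.418|0⟩ - 0.9084|1⟩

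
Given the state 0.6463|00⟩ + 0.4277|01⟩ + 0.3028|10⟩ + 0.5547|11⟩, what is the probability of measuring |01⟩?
0.1829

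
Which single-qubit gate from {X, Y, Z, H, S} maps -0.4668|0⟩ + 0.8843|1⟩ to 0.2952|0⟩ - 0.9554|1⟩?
H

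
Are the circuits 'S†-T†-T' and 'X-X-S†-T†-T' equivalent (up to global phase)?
Yes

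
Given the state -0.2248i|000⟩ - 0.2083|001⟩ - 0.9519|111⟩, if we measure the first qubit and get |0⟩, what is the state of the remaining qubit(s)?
-0.7335i|00⟩ - 0.6797|01⟩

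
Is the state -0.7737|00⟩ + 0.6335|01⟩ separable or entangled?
Separable

Writing the state as a|00⟩ + b|01⟩ + c|10⟩ + d|11⟩, it is a product state iff ad − bc = 0.
Here (a, b, c, d) = (-0.7737, 0.6335, 0, 0): ad − bc = (-0.7737)(0) − (0.6335)(0) = 0, so the state is separable.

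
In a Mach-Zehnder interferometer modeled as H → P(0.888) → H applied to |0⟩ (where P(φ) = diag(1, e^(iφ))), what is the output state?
(0.8155 + 0.3879i)|0⟩ + (0.1845 - 0.3879i)|1⟩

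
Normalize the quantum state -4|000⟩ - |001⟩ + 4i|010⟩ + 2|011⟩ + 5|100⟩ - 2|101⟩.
-0.4924|000⟩ - 0.1231|001⟩ + 0.4924i|010⟩ + 0.2462|011⟩ + 0.6155|100⟩ - 0.2462|101⟩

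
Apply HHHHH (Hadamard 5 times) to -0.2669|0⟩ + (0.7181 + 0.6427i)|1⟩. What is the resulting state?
(0.319 + 0.4545i)|0⟩ + (-0.6965 - 0.4545i)|1⟩

H² = I, so H^5 = H: a single Hadamard. With (a, b) = (-0.2669, (0.7181 + 0.6427i)), H gives ((a + b)/√2, (a − b)/√2) = ((0.319 + 0.4545i), (-0.6965 - 0.4545i)).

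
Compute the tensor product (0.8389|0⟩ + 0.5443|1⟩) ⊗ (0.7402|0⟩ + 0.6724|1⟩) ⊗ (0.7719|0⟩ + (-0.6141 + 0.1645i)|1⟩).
0.4793|000⟩ + (-0.3813 + 0.1021i)|001⟩ + 0.4354|010⟩ + (-0.3464 + 0.09279i)|011⟩ + 0.311|100⟩ + (-0.2474 + 0.06628i)|101⟩ + 0.2825|110⟩ + (-0.2248 + 0.0602i)|111⟩

amp(|b₁b₂…⟩) = product of the factor amplitudes for bits b₁, b₂, …; only kets whose every factor amplitude is nonzero survive.
|000⟩: (0.8389)(0.7402)(0.7719) = 0.4793
|001⟩: (0.8389)(0.7402)(-0.6141 + 0.1645i) = (-0.3813 + 0.1021i)
|010⟩: (0.8389)(0.6724)(0.7719) = 0.4354
|011⟩: (0.8389)(0.6724)(-0.6141 + 0.1645i) = (-0.3464 + 0.09279i)
|100⟩: (0.5443)(0.7402)(0.7719) = 0.311
|101⟩: (0.5443)(0.7402)(-0.6141 + 0.1645i) = (-0.2474 + 0.06628i)
|110⟩: (0.5443)(0.6724)(0.7719) = 0.2825
|111⟩: (0.5443)(0.6724)(-0.6141 + 0.1645i) = (-0.2248 + 0.0602i)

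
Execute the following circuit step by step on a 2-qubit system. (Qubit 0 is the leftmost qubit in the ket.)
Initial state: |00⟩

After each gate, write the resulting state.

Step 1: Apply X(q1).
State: |01⟩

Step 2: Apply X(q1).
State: |00⟩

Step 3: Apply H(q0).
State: 1/√2|00⟩ + 1/√2|10⟩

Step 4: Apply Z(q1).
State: 1/√2|00⟩ + 1/√2|10⟩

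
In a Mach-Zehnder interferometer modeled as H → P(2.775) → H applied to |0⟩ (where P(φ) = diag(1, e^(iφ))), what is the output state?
(0.03322 + 0.1792i)|0⟩ + (0.9668 - 0.1792i)|1⟩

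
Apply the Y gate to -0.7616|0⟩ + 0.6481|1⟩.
-0.6481i|0⟩ - 0.7616i|1⟩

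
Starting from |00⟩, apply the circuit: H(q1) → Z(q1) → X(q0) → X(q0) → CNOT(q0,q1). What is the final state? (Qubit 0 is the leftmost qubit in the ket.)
1/√2|00⟩ - 1/√2|01⟩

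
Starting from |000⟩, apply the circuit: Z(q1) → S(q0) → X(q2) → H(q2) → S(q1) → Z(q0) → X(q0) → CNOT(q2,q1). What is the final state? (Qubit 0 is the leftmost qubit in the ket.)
1/√2|100⟩ - 1/√2|111⟩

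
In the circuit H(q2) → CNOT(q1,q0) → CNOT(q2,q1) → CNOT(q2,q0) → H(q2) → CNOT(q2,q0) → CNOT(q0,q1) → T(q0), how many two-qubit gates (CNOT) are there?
5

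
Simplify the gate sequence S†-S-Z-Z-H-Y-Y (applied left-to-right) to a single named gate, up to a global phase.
H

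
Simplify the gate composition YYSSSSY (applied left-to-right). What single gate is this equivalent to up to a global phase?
Y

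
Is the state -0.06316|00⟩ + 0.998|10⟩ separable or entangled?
Separable

Writing the state as a|00⟩ + b|01⟩ + c|10⟩ + d|11⟩, it is a product state iff ad − bc = 0.
Here (a, b, c, d) = (-0.06316, 0, 0.998, 0): ad − bc = (-0.06316)(0) − (0)(0.998) = 0, so the state is separable.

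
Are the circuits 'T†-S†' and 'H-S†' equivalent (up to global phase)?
No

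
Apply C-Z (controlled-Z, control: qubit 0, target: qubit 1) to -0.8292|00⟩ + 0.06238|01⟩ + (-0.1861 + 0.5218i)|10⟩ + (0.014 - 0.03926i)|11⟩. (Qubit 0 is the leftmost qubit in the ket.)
-0.8292|00⟩ + 0.06238|01⟩ + (-0.1861 + 0.5218i)|10⟩ + (-0.014 + 0.03926i)|11⟩

C-Z leaves the control-|0⟩ kets |00⟩, |01⟩ unchanged and applies Z to qubit 1 on the control-|1⟩ pair (|10⟩, |11⟩).
Z = [[1, 0], [0, -1]].
With a = amp(|10⟩) = (-0.1861 + 0.5218i) and b = amp(|11⟩) = (0.014 - 0.03926i):
new amp(|10⟩) = (1)·a = (-0.1861 + 0.5218i)
new amp(|11⟩) = (-1)·b = (-0.014 + 0.03926i)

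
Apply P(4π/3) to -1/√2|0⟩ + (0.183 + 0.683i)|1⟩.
-1/√2|0⟩ + (0.5 - 0.5i)|1⟩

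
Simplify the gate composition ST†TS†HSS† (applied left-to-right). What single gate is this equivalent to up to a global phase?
H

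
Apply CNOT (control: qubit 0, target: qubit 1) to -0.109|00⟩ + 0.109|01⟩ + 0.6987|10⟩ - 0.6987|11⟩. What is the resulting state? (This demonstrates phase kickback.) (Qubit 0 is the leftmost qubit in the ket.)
-0.109|00⟩ + 0.109|01⟩ - 0.6987|10⟩ + 0.6987|11⟩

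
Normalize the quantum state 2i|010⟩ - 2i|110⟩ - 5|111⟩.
0.3482i|010⟩ - 0.3482i|110⟩ - 0.8704|111⟩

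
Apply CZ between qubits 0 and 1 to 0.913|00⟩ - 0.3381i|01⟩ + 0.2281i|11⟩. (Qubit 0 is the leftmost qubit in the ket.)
0.913|00⟩ - 0.3381i|01⟩ - 0.2281i|11⟩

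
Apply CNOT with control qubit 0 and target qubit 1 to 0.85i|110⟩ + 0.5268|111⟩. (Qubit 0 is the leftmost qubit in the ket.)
0.85i|100⟩ + 0.5268|101⟩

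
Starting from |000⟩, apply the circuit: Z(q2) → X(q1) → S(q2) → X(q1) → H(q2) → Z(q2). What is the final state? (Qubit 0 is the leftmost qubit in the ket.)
1/√2|000⟩ - 1/√2|001⟩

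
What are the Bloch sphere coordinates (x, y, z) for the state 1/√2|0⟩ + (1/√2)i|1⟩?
(0, 1, 0)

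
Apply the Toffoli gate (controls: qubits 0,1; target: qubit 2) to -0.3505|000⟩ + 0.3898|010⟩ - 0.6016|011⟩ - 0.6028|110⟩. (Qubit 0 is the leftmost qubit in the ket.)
-0.3505|000⟩ + 0.3898|010⟩ - 0.6016|011⟩ - 0.6028|111⟩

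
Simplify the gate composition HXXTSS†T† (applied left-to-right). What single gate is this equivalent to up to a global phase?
H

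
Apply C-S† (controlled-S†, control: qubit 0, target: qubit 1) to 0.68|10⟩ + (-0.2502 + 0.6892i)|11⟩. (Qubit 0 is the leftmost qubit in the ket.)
0.68|10⟩ + (0.6892 + 0.2502i)|11⟩

C-S† leaves the control-|0⟩ kets |00⟩, |01⟩ unchanged and applies S† to qubit 1 on the control-|1⟩ pair (|10⟩, |11⟩).
S† = [[1, 0], [0, -i]].
With a = amp(|10⟩) = 0.68 and b = amp(|11⟩) = (-0.2502 + 0.6892i):
new amp(|10⟩) = (1)·a = 0.68
new amp(|11⟩) = (-i)·b = (0.6892 + 0.2502i)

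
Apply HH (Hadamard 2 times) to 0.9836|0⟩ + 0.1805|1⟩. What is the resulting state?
0.9836|0⟩ + 0.1805|1⟩

H² = I, so an even number of Hadamards cancels: H^2 = I and the state is unchanged.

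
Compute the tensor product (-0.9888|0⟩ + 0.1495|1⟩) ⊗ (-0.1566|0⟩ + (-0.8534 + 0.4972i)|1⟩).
0.1548|00⟩ + (0.8438 - 0.4916i)|01⟩ - 0.02341|10⟩ + (-0.1276 + 0.07433i)|11⟩

amp(|b₁b₂…⟩) = product of the factor amplitudes for bits b₁, b₂, …; only kets whose every factor amplitude is nonzero survive.
|00⟩: (-0.9888)(-0.1566) = 0.1548
|01⟩: (-0.9888)(-0.8534 + 0.4972i) = (0.8438 - 0.4916i)
|10⟩: (0.1495)(-0.1566) = -0.02341
|11⟩: (0.1495)(-0.8534 + 0.4972i) = (-0.1276 + 0.07433i)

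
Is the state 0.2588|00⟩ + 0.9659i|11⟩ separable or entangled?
Entangled

Writing the state as a|00⟩ + b|01⟩ + c|10⟩ + d|11⟩, it is a product state iff ad − bc = 0.
Here (a, b, c, d) = (0.2588, 0, 0, 0.9659i): ad − bc = (0.2588)(0.9659i) − (0)(0) = 0.25i ≠ 0, so the state is entangled.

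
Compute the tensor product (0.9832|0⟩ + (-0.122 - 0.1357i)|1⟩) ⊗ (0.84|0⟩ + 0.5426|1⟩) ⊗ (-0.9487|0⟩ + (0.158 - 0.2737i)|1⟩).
-0.7835|000⟩ + (0.1305 - 0.226i)|001⟩ - 0.5061|010⟩ + (0.08429 - 0.146i)|011⟩ + (0.09722 + 0.1081i)|100⟩ + (-0.04739 + 0.01004i)|101⟩ + (0.0628 + 0.06985i)|110⟩ + (-0.03061 + 0.006485i)|111⟩

amp(|b₁b₂…⟩) = product of the factor amplitudes for bits b₁, b₂, …; only kets whose every factor amplitude is nonzero survive.
|000⟩: (0.9832)(0.84)(-0.9487) = -0.7835
|001⟩: (0.9832)(0.84)(0.158 - 0.2737i) = (0.1305 - 0.226i)
|010⟩: (0.9832)(0.5426)(-0.9487) = -0.5061
|011⟩: (0.9832)(0.5426)(0.158 - 0.2737i) = (0.08429 - 0.146i)
|100⟩: (-0.122 - 0.1357i)(0.84)(-0.9487) = (0.09722 + 0.1081i)
|101⟩: (-0.122 - 0.1357i)(0.84)(0.158 - 0.2737i) = (-0.04739 + 0.01004i)
|110⟩: (-0.122 - 0.1357i)(0.5426)(-0.9487) = (0.0628 + 0.06985i)
|111⟩: (-0.122 - 0.1357i)(0.5426)(0.158 - 0.2737i) = (-0.03061 + 0.006485i)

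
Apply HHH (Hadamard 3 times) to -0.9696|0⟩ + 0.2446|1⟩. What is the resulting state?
-0.5127|0⟩ - 0.8586|1⟩

H² = I, so H^3 = H: a single Hadamard. With (a, b) = (-0.9696, 0.2446), H gives ((a + b)/√2, (a − b)/√2) = (-0.5127, -0.8586).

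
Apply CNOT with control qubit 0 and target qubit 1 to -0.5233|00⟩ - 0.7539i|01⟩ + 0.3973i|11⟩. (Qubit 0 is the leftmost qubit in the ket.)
-0.5233|00⟩ - 0.7539i|01⟩ + 0.3973i|10⟩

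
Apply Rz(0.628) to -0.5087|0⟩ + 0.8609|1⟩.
(-0.4838 + 0.1571i)|0⟩ + (0.8188 + 0.2659i)|1⟩

Rz(0.628) = [[e^(−iθ/2), 0], [0, e^(iθ/2)]] with e^(±iθ/2) = cos(θ/2) ± i·sin(θ/2); θ = 0.628, cos(θ/2) ≈ 0.951106, sin(θ/2) ≈ 0.308866.
With a = amp(|0⟩) = -0.5087 and b = amp(|1⟩) = 0.8609:
new amp(|0⟩) = (0.951106 - 0.308866i)·a = (-0.4838 + 0.1571i)
new amp(|1⟩) = (0.951106 + 0.308866i)·b = (0.8188 + 0.2659i)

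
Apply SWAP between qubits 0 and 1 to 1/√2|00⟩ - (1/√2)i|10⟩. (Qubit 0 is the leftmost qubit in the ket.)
1/√2|00⟩ - (1/√2)i|01⟩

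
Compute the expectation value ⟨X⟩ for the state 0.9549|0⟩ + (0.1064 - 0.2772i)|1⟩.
0.2032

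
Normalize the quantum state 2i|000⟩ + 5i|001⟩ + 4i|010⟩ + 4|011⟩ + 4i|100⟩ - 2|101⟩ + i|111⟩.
0.2209i|000⟩ + 0.5522i|001⟩ + 0.4417i|010⟩ + 0.4417|011⟩ + 0.4417i|100⟩ - 0.2209|101⟩ + 0.1104i|111⟩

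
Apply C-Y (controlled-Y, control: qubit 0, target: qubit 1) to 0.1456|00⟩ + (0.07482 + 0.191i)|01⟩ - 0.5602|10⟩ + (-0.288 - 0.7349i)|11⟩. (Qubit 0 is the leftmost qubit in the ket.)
0.1456|00⟩ + (0.07482 + 0.191i)|01⟩ + (-0.7349 + 0.288i)|10⟩ - 0.5602i|11⟩

C-Y leaves the control-|0⟩ kets |00⟩, |01⟩ unchanged and applies Y to qubit 1 on the control-|1⟩ pair (|10⟩, |11⟩).
Y = [[0, -i], [i, 0]].
With a = amp(|10⟩) = -0.5602 and b = amp(|11⟩) = (-0.288 - 0.7349i):
new amp(|10⟩) = (-i)·b = (-0.7349 + 0.288i)
new amp(|11⟩) = (i)·a = -0.5602i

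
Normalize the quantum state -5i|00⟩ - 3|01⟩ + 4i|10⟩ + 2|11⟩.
-0.6804i|00⟩ - 1/√6|01⟩ + 0.5443i|10⟩ + 0.2722|11⟩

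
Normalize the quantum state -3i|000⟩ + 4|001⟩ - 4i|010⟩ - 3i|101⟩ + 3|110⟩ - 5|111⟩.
-0.3273i|000⟩ + 0.4364|001⟩ - 0.4364i|010⟩ - 0.3273i|101⟩ + 0.3273|110⟩ - 0.5455|111⟩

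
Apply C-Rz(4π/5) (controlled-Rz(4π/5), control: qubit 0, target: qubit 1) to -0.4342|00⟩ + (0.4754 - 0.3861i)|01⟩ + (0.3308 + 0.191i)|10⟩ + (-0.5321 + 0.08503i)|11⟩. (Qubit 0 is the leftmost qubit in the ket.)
-0.4342|00⟩ + (0.4754 - 0.3861i)|01⟩ + (0.2839 - 0.2556i)|10⟩ + (-0.2453 - 0.4798i)|11⟩

C-Rz(4π/5) leaves the control-|0⟩ kets |00⟩, |01⟩ unchanged and applies Rz(4π/5) to qubit 1 on the control-|1⟩ pair (|10⟩, |11⟩).
Rz(4π/5) = [[e^(−iθ/2), 0], [0, e^(iθ/2)]] with e^(±iθ/2) = cos(θ/2) ± i·sin(θ/2); θ = 4π/5, cos(θ/2) ≈ 0.309017, sin(θ/2) ≈ 0.951057.
With a = amp(|10⟩) = (0.3308 + 0.191i) and b = amp(|11⟩) = (-0.5321 + 0.08503i):
new amp(|10⟩) = (0.309017 - 0.951057i)·a = (0.2839 - 0.2556i)
new amp(|11⟩) = (0.309017 + 0.951057i)·b = (-0.2453 - 0.4798i)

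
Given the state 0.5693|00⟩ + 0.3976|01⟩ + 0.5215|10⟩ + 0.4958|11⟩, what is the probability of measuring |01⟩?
0.1581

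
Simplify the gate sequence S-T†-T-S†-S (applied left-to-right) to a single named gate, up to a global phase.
S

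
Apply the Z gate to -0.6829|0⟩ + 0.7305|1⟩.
-0.6829|0⟩ - 0.7305|1⟩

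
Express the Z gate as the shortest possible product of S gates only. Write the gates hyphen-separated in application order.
S-S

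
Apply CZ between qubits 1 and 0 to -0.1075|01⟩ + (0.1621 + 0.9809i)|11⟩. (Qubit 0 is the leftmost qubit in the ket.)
-0.1075|01⟩ + (-0.1621 - 0.9809i)|11⟩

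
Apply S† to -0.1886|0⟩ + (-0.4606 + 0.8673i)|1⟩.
-0.1886|0⟩ + (0.8673 + 0.4606i)|1⟩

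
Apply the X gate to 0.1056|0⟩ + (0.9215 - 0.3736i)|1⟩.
(0.9215 - 0.3736i)|0⟩ + 0.1056|1⟩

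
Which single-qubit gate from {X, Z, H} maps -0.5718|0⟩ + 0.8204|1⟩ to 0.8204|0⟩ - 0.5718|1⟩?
X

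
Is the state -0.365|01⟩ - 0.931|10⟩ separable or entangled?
Entangled

Writing the state as a|00⟩ + b|01⟩ + c|10⟩ + d|11⟩, it is a product state iff ad − bc = 0.
Here (a, b, c, d) = (0, -0.365, -0.931, 0): ad − bc = (0)(0) − (-0.365)(-0.931) = -0.3398 ≠ 0, so the state is entangled.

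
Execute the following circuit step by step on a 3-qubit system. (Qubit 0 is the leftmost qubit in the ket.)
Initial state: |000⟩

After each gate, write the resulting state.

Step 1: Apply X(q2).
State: |001⟩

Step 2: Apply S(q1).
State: |001⟩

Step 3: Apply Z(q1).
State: |001⟩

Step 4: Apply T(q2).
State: (1/√2 + (1/√2)i)|001⟩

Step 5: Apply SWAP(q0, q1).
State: (1/√2 + (1/√2)i)|001⟩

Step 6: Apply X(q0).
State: (1/√2 + (1/√2)i)|101⟩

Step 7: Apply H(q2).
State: (1/2 + (1/2)i)|100⟩ + (-1/2 - (1/2)i)|101⟩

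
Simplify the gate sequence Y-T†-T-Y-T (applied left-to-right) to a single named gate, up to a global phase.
T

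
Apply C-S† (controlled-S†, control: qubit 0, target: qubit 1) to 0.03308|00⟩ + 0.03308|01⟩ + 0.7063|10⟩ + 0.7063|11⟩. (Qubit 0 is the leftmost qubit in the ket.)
0.03308|00⟩ + 0.03308|01⟩ + 0.7063|10⟩ - 0.7063i|11⟩

C-S† leaves the control-|0⟩ kets |00⟩, |01⟩ unchanged and applies S† to qubit 1 on the control-|1⟩ pair (|10⟩, |11⟩).
S† = [[1, 0], [0, -i]].
With a = amp(|10⟩) = 0.7063 and b = amp(|11⟩) = 0.7063:
new amp(|10⟩) = (1)·a = 0.7063
new amp(|11⟩) = (-i)·b = -0.7063i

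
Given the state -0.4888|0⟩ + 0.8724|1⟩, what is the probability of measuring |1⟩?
0.7611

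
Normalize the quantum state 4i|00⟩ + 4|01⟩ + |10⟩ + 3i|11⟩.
0.6172i|00⟩ + 0.6172|01⟩ + 0.1543|10⟩ + 0.4629i|11⟩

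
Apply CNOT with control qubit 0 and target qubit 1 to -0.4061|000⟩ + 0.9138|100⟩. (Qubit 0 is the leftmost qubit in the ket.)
-0.4061|000⟩ + 0.9138|110⟩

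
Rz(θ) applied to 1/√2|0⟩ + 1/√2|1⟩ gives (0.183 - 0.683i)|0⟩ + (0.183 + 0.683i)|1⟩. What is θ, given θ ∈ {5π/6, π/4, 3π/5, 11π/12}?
5π/6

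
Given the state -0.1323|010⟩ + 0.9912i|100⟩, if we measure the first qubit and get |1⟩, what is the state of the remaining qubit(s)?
i|00⟩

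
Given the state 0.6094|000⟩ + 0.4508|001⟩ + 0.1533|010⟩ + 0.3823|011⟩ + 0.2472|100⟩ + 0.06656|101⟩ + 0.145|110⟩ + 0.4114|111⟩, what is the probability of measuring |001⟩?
0.2032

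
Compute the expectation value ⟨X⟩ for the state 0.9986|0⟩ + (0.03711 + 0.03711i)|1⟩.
0.07412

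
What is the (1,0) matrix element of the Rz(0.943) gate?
0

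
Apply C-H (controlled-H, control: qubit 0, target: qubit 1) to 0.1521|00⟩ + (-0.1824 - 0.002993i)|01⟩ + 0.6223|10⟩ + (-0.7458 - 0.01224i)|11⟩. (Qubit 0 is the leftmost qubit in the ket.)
0.1521|00⟩ + (-0.1824 - 0.002993i)|01⟩ + (-0.08733 - 0.008655i)|10⟩ + (0.9674 + 0.008655i)|11⟩

C-H leaves the control-|0⟩ kets |00⟩, |01⟩ unchanged and applies H to qubit 1 on the control-|1⟩ pair (|10⟩, |11⟩).
H = [[1/√2, 1/√2], [1/√2, -1/√2]].
With a = amp(|10⟩) = 0.6223 and b = amp(|11⟩) = (-0.7458 - 0.01224i):
new amp(|10⟩) = (1/√2)·a + (1/√2)·b = (-0.08733 - 0.008655i)
new amp(|11⟩) = (1/√2)·a + (-1/√2)·b = (0.9674 + 0.008655i)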